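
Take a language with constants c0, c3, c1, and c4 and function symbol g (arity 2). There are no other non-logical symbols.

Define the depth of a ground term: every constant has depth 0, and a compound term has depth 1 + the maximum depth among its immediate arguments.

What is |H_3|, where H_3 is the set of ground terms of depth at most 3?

Let N_k count ground terms of depth at most k. Each non-constant term of depth ≤ k is some function symbol applied to depth-≤(k−1) arguments, giving N_k = 4 + N_{k-1}^2.
N_0 = 4
N_1 = 4 + 4^2 = 20
N_2 = 4 + 20^2 = 404
N_3 = 4 + 404^2 = 163220

163220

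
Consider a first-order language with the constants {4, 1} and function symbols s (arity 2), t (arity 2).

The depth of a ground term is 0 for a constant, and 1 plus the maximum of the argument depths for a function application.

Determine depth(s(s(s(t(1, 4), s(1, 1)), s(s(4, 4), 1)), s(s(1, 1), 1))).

4

depth(t(1, 4)) = 1 + max(0, 0) = 1
depth(s(1, 1)) = 1 + max(0, 0) = 1
depth(s(t(1, 4), s(1, 1))) = 1 + max(1, 1) = 2
depth(s(4, 4)) = 1 + max(0, 0) = 1
depth(s(s(4, 4), 1)) = 1 + max(1, 0) = 2
depth(s(s(t(1, 4), s(1, 1)), s(s(4, 4), 1))) = 1 + max(2, 2) = 3
depth(s(s(1, 1), 1)) = 1 + max(1, 0) = 2
depth(s(s(s(t(1, 4), s(1, 1)), s(s(4, 4), 1)), s(s(1, 1), 1))) = 1 + max(3, 2) = 4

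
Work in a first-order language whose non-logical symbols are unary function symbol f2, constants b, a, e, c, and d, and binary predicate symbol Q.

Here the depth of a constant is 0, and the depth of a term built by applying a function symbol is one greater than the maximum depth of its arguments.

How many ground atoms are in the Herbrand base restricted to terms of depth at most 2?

225

First count ground terms of depth ≤ 2.
Let N_k = |{terms of depth ≤ k}|. Then N_0 = 5 and N_k = 5 + N_{k-1} for k ≥ 1 (one summand per function symbol, arity giving the exponent).
N_0 = 5
N_1 = 5 + 5 = 10
N_2 = 5 + 10 = 15
So |H| = 15.
For each predicate symbol, the number of ground atoms is |H| raised to its arity; summing:
  Q: 15^2 = 225
Total ground atoms: 225.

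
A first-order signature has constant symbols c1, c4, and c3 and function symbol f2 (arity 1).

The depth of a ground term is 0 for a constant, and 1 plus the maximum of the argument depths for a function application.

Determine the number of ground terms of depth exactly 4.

3

Let N_k count ground terms of depth at most k. Each non-constant term of depth ≤ k is some function symbol applied to depth-≤(k−1) arguments, giving N_k = 3 + N_{k-1}.
N_0 = 3
N_1 = 3 + 3 = 6
N_2 = 3 + 6 = 9
N_3 = 3 + 9 = 12
N_4 = 3 + 12 = 15
Terms of depth exactly 4: N_4 − N_3 = 15 − 12 = 3.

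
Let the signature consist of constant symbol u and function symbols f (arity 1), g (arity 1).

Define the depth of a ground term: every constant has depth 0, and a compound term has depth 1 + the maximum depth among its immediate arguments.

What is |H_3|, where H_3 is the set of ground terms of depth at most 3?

Let N_k = |{terms of depth ≤ k}|. Then N_0 = 1 and N_k = 1 + N_{k-1} + N_{k-1} for k ≥ 1 (one summand per function symbol, arity giving the exponent).
N_0 = 1
N_1 = 1 + 1 + 1 = 3
N_2 = 1 + 3 + 3 = 7
N_3 = 1 + 7 + 7 = 15

15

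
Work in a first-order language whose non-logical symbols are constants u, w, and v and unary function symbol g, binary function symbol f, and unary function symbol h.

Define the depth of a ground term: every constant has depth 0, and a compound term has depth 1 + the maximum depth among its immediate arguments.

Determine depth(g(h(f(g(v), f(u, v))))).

4

depth(g(v)) = 1 + depth(v) = 1 + 0 = 1
depth(f(u, v)) = 1 + max(0, 0) = 1
depth(f(g(v), f(u, v))) = 1 + max(1, 1) = 2
depth(h(f(g(v), f(u, v)))) = 1 + depth(f(g(v), f(u, v))) = 1 + 2 = 3
depth(g(h(f(g(v), f(u, v))))) = 1 + depth(h(f(g(v), f(u, v)))) = 1 + 3 = 4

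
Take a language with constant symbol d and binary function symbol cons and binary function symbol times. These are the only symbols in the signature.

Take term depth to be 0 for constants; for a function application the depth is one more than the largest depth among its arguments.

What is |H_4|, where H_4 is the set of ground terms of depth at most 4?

1045459

Let N_k count ground terms of depth at most k. Each non-constant term of depth ≤ k is some function symbol applied to depth-≤(k−1) arguments, giving N_k = 1 + N_{k-1}^2 + N_{k-1}^2.
N_0 = 1
N_1 = 1 + 1^2 + 1^2 = 3
N_2 = 1 + 3^2 + 3^2 = 19
N_3 = 1 + 19^2 + 19^2 = 723
N_4 = 1 + 723^2 + 723^2 = 1045459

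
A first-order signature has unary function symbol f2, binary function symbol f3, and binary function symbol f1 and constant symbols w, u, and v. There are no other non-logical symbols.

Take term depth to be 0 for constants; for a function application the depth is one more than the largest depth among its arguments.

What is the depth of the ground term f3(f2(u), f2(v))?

2

depth(f2(u)) = 1 + depth(u) = 1 + 0 = 1
depth(f2(v)) = 1 + depth(v) = 1 + 0 = 1
depth(f3(f2(u), f2(v))) = 1 + max(1, 1) = 2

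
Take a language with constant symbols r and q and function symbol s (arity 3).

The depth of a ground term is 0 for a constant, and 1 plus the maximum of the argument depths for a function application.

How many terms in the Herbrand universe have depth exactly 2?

992

Let N_k count ground terms of depth at most k. Each non-constant term of depth ≤ k is some function symbol applied to depth-≤(k−1) arguments, giving N_k = 2 + N_{k-1}^3.
N_0 = 2
N_1 = 2 + 2^3 = 10
N_2 = 2 + 10^3 = 1002
Terms of depth exactly 2: N_2 − N_1 = 1002 − 10 = 992.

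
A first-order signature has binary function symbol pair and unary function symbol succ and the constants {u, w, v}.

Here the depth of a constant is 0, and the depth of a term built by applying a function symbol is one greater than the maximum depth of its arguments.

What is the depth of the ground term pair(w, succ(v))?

depth(succ(v)) = 1 + depth(v) = 1 + 0 = 1
depth(pair(w, succ(v))) = 1 + max(0, 1) = 2

2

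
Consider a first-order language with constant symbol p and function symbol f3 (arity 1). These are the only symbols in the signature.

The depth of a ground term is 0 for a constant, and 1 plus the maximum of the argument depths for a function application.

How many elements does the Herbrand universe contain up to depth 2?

Count level by level. With function symbols f3/1, the terms of depth ≤ k are the 1 constant together with each function applied to depth-≤(k−1) tuples, so N_k = 1 + N_{k-1}.
N_0 = 1
N_1 = 1 + 1 = 2
N_2 = 1 + 2 = 3

3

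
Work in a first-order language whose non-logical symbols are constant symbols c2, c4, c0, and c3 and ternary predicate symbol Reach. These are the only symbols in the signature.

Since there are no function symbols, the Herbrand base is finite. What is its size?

64

With no function symbols, the Herbrand universe is just the 4 constants.
Ground atoms per predicate: Reach: 4^3 = 64.
Herbrand base size = 64 = 64.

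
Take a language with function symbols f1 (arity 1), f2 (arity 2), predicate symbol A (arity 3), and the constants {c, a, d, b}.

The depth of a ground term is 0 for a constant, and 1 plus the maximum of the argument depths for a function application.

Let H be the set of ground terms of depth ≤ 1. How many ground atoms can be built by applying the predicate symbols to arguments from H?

First count ground terms of depth ≤ 1.
Let N_k count ground terms of depth at most k. Each non-constant term of depth ≤ k is some function symbol applied to depth-≤(k−1) arguments, giving N_k = 4 + N_{k-1} + N_{k-1}^2.
N_0 = 4
N_1 = 4 + 4 + 4^2 = 24
So |H| = 24.
Ground atoms are formed by filling each argument slot of a predicate with a term from H, so an r-ary predicate gives |H|^r atoms:
  A: 24^3 = 13824
Total ground atoms: 13824.

13824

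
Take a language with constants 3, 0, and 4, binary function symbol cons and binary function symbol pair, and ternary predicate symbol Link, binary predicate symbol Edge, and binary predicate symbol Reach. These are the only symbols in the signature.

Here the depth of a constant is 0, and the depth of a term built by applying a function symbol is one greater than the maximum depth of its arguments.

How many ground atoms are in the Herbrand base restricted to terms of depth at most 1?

First count ground terms of depth ≤ 1.
If N_k denotes the number of depth-≤k ground terms, the 3 constants give N_0 = 3, and each function symbol of arity r contributes N_{k-1}^r new terms at level k: N_k = 3 + N_{k-1}^2 + N_{k-1}^2.
N_0 = 3
N_1 = 3 + 3^2 + 3^2 = 21
So |H| = 21.
A ground atom is a predicate applied to a tuple of terms from H, so the count is the sum over predicates of |H|^arity:
  Link: 21^3 = 9261;  Edge: 21^2 = 441;  Reach: 21^2 = 441
Total ground atoms: 9261 + 441 + 441 = 10143.

10143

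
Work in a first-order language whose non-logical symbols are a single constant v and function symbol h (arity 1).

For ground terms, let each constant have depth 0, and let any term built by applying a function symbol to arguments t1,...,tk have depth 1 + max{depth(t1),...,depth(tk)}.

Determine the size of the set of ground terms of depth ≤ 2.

3

Let N_k count ground terms of depth at most k. Each non-constant term of depth ≤ k is some function symbol applied to depth-≤(k−1) arguments, giving N_k = 1 + N_{k-1}.
N_0 = 1
N_1 = 1 + 1 = 2
N_2 = 1 + 2 = 3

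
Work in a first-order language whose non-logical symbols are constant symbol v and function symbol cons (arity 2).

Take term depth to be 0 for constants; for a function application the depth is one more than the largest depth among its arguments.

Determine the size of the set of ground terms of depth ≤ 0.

Let N_k count ground terms of depth at most k. Each non-constant term of depth ≤ k is some function symbol applied to depth-≤(k−1) arguments, giving N_k = 1 + N_{k-1}^2.
N_0 = 1

1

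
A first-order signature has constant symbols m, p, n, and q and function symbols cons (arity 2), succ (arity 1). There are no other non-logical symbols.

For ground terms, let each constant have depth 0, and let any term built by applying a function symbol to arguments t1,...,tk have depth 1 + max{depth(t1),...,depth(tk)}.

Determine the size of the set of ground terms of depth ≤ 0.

4

Let N_k count ground terms of depth at most k. Each non-constant term of depth ≤ k is some function symbol applied to depth-≤(k−1) arguments, giving N_k = 4 + N_{k-1}^2 + N_{k-1}.
N_0 = 4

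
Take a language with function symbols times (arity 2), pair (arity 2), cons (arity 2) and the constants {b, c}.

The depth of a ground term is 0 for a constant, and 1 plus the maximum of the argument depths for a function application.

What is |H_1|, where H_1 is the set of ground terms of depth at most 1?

Let N_k = |{terms of depth ≤ k}|. Then N_0 = 2 and N_k = 2 + N_{k-1}^2 + N_{k-1}^2 + N_{k-1}^2 for k ≥ 1 (one summand per function symbol, arity giving the exponent).
N_0 = 2
N_1 = 2 + 2^2 + 2^2 + 2^2 = 14

14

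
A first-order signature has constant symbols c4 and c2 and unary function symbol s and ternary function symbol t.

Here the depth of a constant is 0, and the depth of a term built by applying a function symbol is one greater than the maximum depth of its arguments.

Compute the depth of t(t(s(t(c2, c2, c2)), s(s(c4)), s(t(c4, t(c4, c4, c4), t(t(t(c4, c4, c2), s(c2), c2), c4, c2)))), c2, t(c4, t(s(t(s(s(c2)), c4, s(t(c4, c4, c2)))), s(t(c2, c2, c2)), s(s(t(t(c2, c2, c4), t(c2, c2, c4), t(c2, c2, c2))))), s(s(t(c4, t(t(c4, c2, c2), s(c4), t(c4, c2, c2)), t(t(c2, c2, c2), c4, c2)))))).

depth(t(c2, c2, c2)) = 1 + max(0, 0, 0) = 1
depth(s(t(c2, c2, c2))) = 1 + depth(t(c2, c2, c2)) = 1 + 1 = 2
depth(s(c4)) = 1 + depth(c4) = 1 + 0 = 1
depth(s(s(c4))) = 1 + depth(s(c4)) = 1 + 1 = 2
depth(t(c4, c4, c4)) = 1 + max(0, 0, 0) = 1
depth(t(c4, c4, c2)) = 1 + max(0, 0, 0) = 1
depth(s(c2)) = 1 + depth(c2) = 1 + 0 = 1
depth(t(t(c4, c4, c2), s(c2), c2)) = 1 + max(1, 1, 0) = 2
depth(t(t(t(c4, c4, c2), s(c2), c2), c4, c2)) = 1 + max(2, 0, 0) = 3
depth(t(c4, t(c4, c4, c4), t(t(t(c4, c4, c2), s(c2), c2), c4, c2))) = 1 + max(0, 1, 3) = 4
depth(s(t(c4, t(c4, c4, c4), t(t(t(c4, c4, c2), s(c2), c2), c4, c2)))) = 1 + depth(t(c4, t(c4, c4, c4), t(t(t(c4, c4, c2), s(c2), c2), c4, c2))) = 1 + 4 = 5
depth(t(s(t(c2, c2, c2)), s(s(c4)), s(t(c4, t(c4, c4, c4), t(t(t(c4, c4, c2), s(c2), c2), c4, c2))))) = 1 + max(2, 2, 5) = 6
depth(s(s(c2))) = 1 + depth(s(c2)) = 1 + 1 = 2
depth(s(t(c4, c4, c2))) = 1 + depth(t(c4, c4, c2)) = 1 + 1 = 2
depth(t(s(s(c2)), c4, s(t(c4, c4, c2)))) = 1 + max(2, 0, 2) = 3
depth(s(t(s(s(c2)), c4, s(t(c4, c4, c2))))) = 1 + depth(t(s(s(c2)), c4, s(t(c4, c4, c2)))) = 1 + 3 = 4
depth(t(c2, c2, c4)) = 1 + max(0, 0, 0) = 1
depth(t(t(c2, c2, c4), t(c2, c2, c4), t(c2, c2, c2))) = 1 + max(1, 1, 1) = 2
depth(s(t(t(c2, c2, c4), t(c2, c2, c4), t(c2, c2, c2)))) = 1 + depth(t(t(c2, c2, c4), t(c2, c2, c4), t(c2, c2, c2))) = 1 + 2 = 3
depth(s(s(t(t(c2, c2, c4), t(c2, c2, c4), t(c2, c2, c2))))) = 1 + depth(s(t(t(c2, c2, c4), t(c2, c2, c4), t(c2, c2, c2)))) = 1 + 3 = 4
depth(t(s(t(s(s(c2)), c4, s(t(c4, c4, c2)))), s(t(c2, c2, c2)), s(s(t(t(c2, c2, c4), t(c2, c2, c4), t(c2, c2, c2)))))) = 1 + max(4, 2, 4) = 5
depth(t(c4, c2, c2)) = 1 + max(0, 0, 0) = 1
depth(t(t(c4, c2, c2), s(c4), t(c4, c2, c2))) = 1 + max(1, 1, 1) = 2
depth(t(t(c2, c2, c2), c4, c2)) = 1 + max(1, 0, 0) = 2
depth(t(c4, t(t(c4, c2, c2), s(c4), t(c4, c2, c2)), t(t(c2, c2, c2), c4, c2))) = 1 + max(0, 2, 2) = 3
depth(s(t(c4, t(t(c4, c2, c2), s(c4), t(c4, c2, c2)), t(t(c2, c2, c2), c4, c2)))) = 1 + depth(t(c4, t(t(c4, c2, c2), s(c4), t(c4, c2, c2)), t(t(c2, c2, c2), c4, c2))) = 1 + 3 = 4
depth(s(s(t(c4, t(t(c4, c2, c2), s(c4), t(c4, c2, c2)), t(t(c2, c2, c2), c4, c2))))) = 1 + depth(s(t(c4, t(t(c4, c2, c2), s(c4), t(c4, c2, c2)), t(t(c2, c2, c2), c4, c2)))) = 1 + 4 = 5
depth(t(c4, t(s(t(s(s(c2)), c4, s(t(c4, c4, c2)))), s(t(c2, c2, c2)), s(s(t(t(c2, c2, c4), t(c2, c2, c4), t(c2, c2, c2))))), s(s(t(c4, t(t(c4, c2, c2), s(c4), t(c4, c2, c2)), t(t(c2, c2, c2), c4, c2)))))) = 1 + max(0, 5, 5) = 6
depth(t(t(s(t(c2, c2, c2)), s(s(c4)), s(t(c4, t(c4, c4, c4), t(t(t(c4, c4, c2), s(c2), c2), c4, c2)))), c2, t(c4, t(s(t(s(s(c2)), c4, s(t(c4, c4, c2)))), s(t(c2, c2, c2)), s(s(t(t(c2, c2, c4), t(c2, c2, c4), t(c2, c2, c2))))), s(s(t(c4, t(t(c4, c2, c2), s(c4), t(c4, c2, c2)), t(t(c2, c2, c2), c4, c2))))))) = 1 + max(6, 0, 6) = 7

7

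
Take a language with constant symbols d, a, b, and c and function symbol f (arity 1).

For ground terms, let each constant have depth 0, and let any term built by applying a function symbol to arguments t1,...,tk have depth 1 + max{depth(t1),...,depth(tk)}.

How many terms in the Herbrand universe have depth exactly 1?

Count level by level. With function symbols f/1, the terms of depth ≤ k are the 4 constants together with each function applied to depth-≤(k−1) tuples, so N_k = 4 + N_{k-1}.
N_0 = 4
N_1 = 4 + 4 = 8
Terms of depth exactly 1: N_1 − N_0 = 8 − 4 = 4.

4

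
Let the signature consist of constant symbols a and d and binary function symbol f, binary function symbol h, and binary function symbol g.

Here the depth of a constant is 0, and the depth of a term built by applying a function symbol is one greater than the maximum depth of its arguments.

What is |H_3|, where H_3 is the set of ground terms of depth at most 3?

Let N_k count ground terms of depth at most k. Each non-constant term of depth ≤ k is some function symbol applied to depth-≤(k−1) arguments, giving N_k = 2 + N_{k-1}^2 + N_{k-1}^2 + N_{k-1}^2.
N_0 = 2
N_1 = 2 + 2^2 + 2^2 + 2^2 = 14
N_2 = 2 + 14^2 + 14^2 + 14^2 = 590
N_3 = 2 + 590^2 + 590^2 + 590^2 = 1044302

1044302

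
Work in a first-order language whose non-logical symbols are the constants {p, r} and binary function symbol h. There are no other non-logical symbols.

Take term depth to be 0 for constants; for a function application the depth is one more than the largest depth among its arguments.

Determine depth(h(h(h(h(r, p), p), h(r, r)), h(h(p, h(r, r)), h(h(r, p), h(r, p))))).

depth(h(r, p)) = 1 + max(0, 0) = 1
depth(h(h(r, p), p)) = 1 + max(1, 0) = 2
depth(h(r, r)) = 1 + max(0, 0) = 1
depth(h(h(h(r, p), p), h(r, r))) = 1 + max(2, 1) = 3
depth(h(p, h(r, r))) = 1 + max(0, 1) = 2
depth(h(h(r, p), h(r, p))) = 1 + max(1, 1) = 2
depth(h(h(p, h(r, r)), h(h(r, p), h(r, p)))) = 1 + max(2, 2) = 3
depth(h(h(h(h(r, p), p), h(r, r)), h(h(p, h(r, r)), h(h(r, p), h(r, p))))) = 1 + max(3, 3) = 4

4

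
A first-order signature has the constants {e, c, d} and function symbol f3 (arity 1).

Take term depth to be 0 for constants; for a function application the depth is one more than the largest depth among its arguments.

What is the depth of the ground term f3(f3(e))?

depth(f3(e)) = 1 + depth(e) = 1 + 0 = 1
depth(f3(f3(e))) = 1 + depth(f3(e)) = 1 + 1 = 2

2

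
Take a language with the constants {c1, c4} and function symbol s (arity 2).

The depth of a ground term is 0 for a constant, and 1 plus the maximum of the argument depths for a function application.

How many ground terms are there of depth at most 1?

6

Let N_k count ground terms of depth at most k. Each non-constant term of depth ≤ k is some function symbol applied to depth-≤(k−1) arguments, giving N_k = 2 + N_{k-1}^2.
N_0 = 2
N_1 = 2 + 2^2 = 6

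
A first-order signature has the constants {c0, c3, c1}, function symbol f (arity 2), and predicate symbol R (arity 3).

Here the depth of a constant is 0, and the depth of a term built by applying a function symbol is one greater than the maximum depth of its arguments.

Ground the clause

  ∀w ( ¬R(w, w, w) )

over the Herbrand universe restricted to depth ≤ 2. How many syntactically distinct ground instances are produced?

Ground terms of depth ≤ 2:
  If N_k denotes the number of depth-≤k ground terms, the 3 constants give N_0 = 3, and each function symbol of arity r contributes N_{k-1}^r new terms at level k: N_k = 3 + N_{k-1}^2.
  N_0 = 3
  N_1 = 3 + 3^2 = 12
  N_2 = 3 + 12^2 = 147
So there are 147 ground terms available for substitution.
The variable w ranges independently over the available ground terms, and distinct assignments produce distinct instances.
Number of ground instances = 147.

147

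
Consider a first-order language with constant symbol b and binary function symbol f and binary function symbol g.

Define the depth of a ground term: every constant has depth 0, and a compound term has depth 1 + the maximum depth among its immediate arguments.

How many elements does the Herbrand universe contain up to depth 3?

723

Write N_k for the number of ground terms of depth ≤ k. A term of depth ≤ k is either a constant or a function symbol applied to arguments of depth ≤ k−1, so N_k = 1 + N_{k-1}^2 + N_{k-1}^2.
N_0 = 1
N_1 = 1 + 1^2 + 1^2 = 3
N_2 = 1 + 3^2 + 3^2 = 19
N_3 = 1 + 19^2 + 19^2 = 723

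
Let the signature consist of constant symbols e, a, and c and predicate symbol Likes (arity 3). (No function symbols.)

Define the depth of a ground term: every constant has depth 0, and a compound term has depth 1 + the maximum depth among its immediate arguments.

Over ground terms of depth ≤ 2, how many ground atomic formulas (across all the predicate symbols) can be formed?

First count ground terms of depth ≤ 2.
With no function symbols every ground term is a constant, so there are exactly 3 ground terms at every depth bound.
N_0 = 3
N_1 = 3
N_2 = 3
Explicitly: e, a, c.
So |H| = 3.
Each predicate of arity r yields |H|^r ground atoms (one per choice of an r-tuple from H):
  Likes: 3^3 = 27
Total ground atoms: 27.

27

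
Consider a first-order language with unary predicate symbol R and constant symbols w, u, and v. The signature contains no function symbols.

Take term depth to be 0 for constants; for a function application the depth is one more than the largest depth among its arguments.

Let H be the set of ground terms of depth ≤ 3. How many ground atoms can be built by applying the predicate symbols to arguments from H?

First count ground terms of depth ≤ 3.
With no function symbols every ground term is a constant, so there are exactly 3 ground terms at every depth bound.
N_0 = 3
N_1 = 3
N_2 = 3
N_3 = 3
Explicitly: w, u, v.
So |H| = 3.
Each predicate of arity r yields |H|^r ground atoms (one per choice of an r-tuple from H):
  R: 3
Total ground atoms: 3.

3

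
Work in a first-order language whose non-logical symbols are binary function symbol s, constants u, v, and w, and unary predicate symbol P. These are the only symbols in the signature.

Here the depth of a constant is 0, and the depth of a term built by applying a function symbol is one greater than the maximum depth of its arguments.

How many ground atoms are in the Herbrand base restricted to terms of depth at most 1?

First count ground terms of depth ≤ 1.
Write N_k for the number of ground terms of depth ≤ k. A term of depth ≤ k is either a constant or a function symbol applied to arguments of depth ≤ k−1, so N_k = 3 + N_{k-1}^2.
N_0 = 3
N_1 = 3 + 3^2 = 12
Explicitly: u, v, w, s(u, u), s(u, v), s(u, w), s(v, u), s(v, v), s(v, w), s(w, u), s(w, v), s(w, w).
So |H| = 12.
For each predicate symbol, the number of ground atoms is |H| raised to its arity; summing:
  P: 12
Total ground atoms: 12.

12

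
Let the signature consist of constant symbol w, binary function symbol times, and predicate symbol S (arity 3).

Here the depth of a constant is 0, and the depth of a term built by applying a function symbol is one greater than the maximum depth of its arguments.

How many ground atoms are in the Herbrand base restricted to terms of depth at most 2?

First count ground terms of depth ≤ 2.
Count level by level. With function symbols times/2, the terms of depth ≤ k are the 1 constant together with each function applied to depth-≤(k−1) tuples, so N_k = 1 + N_{k-1}^2.
N_0 = 1
N_1 = 1 + 1^2 = 2
N_2 = 1 + 2^2 = 5
So |H| = 5.
A ground atom is a predicate applied to a tuple of terms from H, so the count is the sum over predicates of |H|^arity:
  S: 5^3 = 125
Total ground atoms: 125.

125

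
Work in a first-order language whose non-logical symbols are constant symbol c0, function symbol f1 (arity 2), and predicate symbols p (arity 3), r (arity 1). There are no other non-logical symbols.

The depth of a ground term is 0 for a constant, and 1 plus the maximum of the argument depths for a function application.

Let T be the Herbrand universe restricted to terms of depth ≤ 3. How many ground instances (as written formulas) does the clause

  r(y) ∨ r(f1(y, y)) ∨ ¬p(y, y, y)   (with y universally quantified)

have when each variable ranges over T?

Ground terms of depth ≤ 3:
  Let N_k count ground terms of depth at most k. Each non-constant term of depth ≤ k is some function symbol applied to depth-≤(k−1) arguments, giving N_k = 1 + N_{k-1}^2.
  N_0 = 1
  N_1 = 1 + 1^2 = 2
  N_2 = 1 + 2^2 = 5
  N_3 = 1 + 5^2 = 26
So there are 26 ground terms available for substitution.
There is 1 variable to instantiate (y),  occurring in at least one literal, so different choices give different ground instances.
Number of ground instances = 26.

26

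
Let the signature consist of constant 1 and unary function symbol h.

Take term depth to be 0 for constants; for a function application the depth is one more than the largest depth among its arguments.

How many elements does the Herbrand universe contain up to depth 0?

1

If N_k denotes the number of depth-≤k ground terms, the 1 constant gives N_0 = 1, and each function symbol of arity r contributes N_{k-1}^r new terms at level k: N_k = 1 + N_{k-1}.
N_0 = 1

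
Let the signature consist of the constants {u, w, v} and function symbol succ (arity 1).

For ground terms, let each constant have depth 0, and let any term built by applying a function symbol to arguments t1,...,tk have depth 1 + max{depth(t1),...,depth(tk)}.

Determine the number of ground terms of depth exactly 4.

Let N_k count ground terms of depth at most k. Each non-constant term of depth ≤ k is some function symbol applied to depth-≤(k−1) arguments, giving N_k = 3 + N_{k-1}.
N_0 = 3
N_1 = 3 + 3 = 6
N_2 = 3 + 6 = 9
N_3 = 3 + 9 = 12
N_4 = 3 + 12 = 15
Terms of depth exactly 4: N_4 − N_3 = 15 − 12 = 3.

3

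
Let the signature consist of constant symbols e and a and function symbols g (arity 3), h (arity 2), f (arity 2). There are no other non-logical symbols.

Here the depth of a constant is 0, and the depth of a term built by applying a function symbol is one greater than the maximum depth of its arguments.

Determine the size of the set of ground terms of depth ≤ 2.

Let N_k count ground terms of depth at most k. Each non-constant term of depth ≤ k is some function symbol applied to depth-≤(k−1) arguments, giving N_k = 2 + N_{k-1}^3 + N_{k-1}^2 + N_{k-1}^2.
N_0 = 2
N_1 = 2 + 2^3 + 2^2 + 2^2 = 18
N_2 = 2 + 18^3 + 18^2 + 18^2 = 6482

6482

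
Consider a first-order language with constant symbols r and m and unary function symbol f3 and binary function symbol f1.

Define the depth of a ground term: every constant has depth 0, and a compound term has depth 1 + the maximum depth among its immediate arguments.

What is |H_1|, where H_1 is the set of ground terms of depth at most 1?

If N_k denotes the number of depth-≤k ground terms, the 2 constants give N_0 = 2, and each function symbol of arity r contributes N_{k-1}^r new terms at level k: N_k = 2 + N_{k-1} + N_{k-1}^2.
N_0 = 2
N_1 = 2 + 2 + 2^2 = 8
Explicitly: r, m, f3(r), f3(m), f1(r, r), f1(r, m), f1(m, r), f1(m, m).

8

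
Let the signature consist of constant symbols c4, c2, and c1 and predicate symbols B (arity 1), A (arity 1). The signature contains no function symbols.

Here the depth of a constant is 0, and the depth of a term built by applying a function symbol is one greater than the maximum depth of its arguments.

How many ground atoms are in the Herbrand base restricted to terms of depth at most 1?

First count ground terms of depth ≤ 1.
With no function symbols every ground term is a constant, so there are exactly 3 ground terms at every depth bound.
N_0 = 3
N_1 = 3
Explicitly: c4, c2, c1.
So |H| = 3.
Ground atoms are formed by filling each argument slot of a predicate with a term from H, so an r-ary predicate gives |H|^r atoms:
  B: 3;  A: 3
Total ground atoms: 3 + 3 = 6.

6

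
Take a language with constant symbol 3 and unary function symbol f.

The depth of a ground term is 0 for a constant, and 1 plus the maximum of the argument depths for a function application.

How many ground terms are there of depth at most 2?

3

Let N_k count ground terms of depth at most k. Each non-constant term of depth ≤ k is some function symbol applied to depth-≤(k−1) arguments, giving N_k = 1 + N_{k-1}.
N_0 = 1
N_1 = 1 + 1 = 2
N_2 = 1 + 2 = 3
Explicitly: 3, f(3), f(f(3)).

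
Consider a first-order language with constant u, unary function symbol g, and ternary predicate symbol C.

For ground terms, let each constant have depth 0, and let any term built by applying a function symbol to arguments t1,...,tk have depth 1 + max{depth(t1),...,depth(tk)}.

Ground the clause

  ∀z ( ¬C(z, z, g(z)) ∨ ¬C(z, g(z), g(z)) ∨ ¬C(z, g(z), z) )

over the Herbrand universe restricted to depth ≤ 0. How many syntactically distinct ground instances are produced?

Ground terms of depth ≤ 0:
  Write N_k for the number of ground terms of depth ≤ k. A term of depth ≤ k is either a constant or a function symbol applied to arguments of depth ≤ k−1, so N_k = 1 + N_{k-1}.
  N_0 = 1
  Explicitly: u.
So there is exactly 1 ground term available for substitution.
There is 1 variable to instantiate (z),  occurring in at least one literal, so different choices give different ground instances.
Number of ground instances = 1.

1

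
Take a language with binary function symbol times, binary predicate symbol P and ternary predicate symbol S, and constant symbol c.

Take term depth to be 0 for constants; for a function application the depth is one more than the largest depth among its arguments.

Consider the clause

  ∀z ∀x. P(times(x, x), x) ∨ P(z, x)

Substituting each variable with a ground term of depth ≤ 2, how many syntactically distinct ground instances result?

25

Ground terms of depth ≤ 2:
  Write N_k for the number of ground terms of depth ≤ k. A term of depth ≤ k is either a constant or a function symbol applied to arguments of depth ≤ k−1, so N_k = 1 + N_{k-1}^2.
  N_0 = 1
  N_1 = 1 + 1^2 = 2
  N_2 = 1 + 2^2 = 5
So there are 5 ground terms available for substitution.
The clause has 2 distinct variables (z, x), each appearing in the body. In the free term algebra distinct substitutions yield syntactically distinct ground instances.
Number of ground instances = 5^2 = 25.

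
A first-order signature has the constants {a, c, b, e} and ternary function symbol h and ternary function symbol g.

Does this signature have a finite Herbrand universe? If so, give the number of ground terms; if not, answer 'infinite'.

infinite

The signature has at least one function symbol (h, arity 3) and at least one constant (a).
Iterating h gives infinitely many distinct ground terms: a, h(a, a, a), h(h(a, a, a), h(a, a, a), h(a, a, a)), ...
So the Herbrand universe is infinite.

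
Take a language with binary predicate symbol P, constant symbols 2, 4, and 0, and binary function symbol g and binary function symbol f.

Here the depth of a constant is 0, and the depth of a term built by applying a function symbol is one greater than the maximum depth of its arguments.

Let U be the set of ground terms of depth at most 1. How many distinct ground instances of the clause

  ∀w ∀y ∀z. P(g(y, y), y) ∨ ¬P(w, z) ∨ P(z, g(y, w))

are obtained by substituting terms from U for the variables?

Ground terms of depth ≤ 1:
  Let N_k = |{terms of depth ≤ k}|. Then N_0 = 3 and N_k = 3 + N_{k-1}^2 + N_{k-1}^2 for k ≥ 1 (one summand per function symbol, arity giving the exponent).
  N_0 = 3
  N_1 = 3 + 3^2 + 3^2 = 21
So there are 21 ground terms available for substitution.
Each of w, y, z ranges independently over the available ground terms, and distinct assignments produce distinct instances.
Number of ground instances = 21^3 = 9261.

9261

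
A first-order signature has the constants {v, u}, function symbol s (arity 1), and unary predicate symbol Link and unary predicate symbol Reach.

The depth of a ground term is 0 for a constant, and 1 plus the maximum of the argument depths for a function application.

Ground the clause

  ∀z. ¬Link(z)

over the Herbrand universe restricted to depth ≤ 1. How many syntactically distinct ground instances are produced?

Ground terms of depth ≤ 1:
  If N_k denotes the number of depth-≤k ground terms, the 2 constants give N_0 = 2, and each function symbol of arity r contributes N_{k-1}^r new terms at level k: N_k = 2 + N_{k-1}.
  N_0 = 2
  N_1 = 2 + 2 = 4
So there are 4 ground terms available for substitution.
There is 1 variable to instantiate (z),  occurring in at least one literal, so different choices give different ground instances.
Number of ground instances = 4.

4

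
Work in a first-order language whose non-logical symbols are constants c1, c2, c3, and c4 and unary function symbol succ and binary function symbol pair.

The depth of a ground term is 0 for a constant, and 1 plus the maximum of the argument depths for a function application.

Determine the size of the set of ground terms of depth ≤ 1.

Let N_k count ground terms of depth at most k. Each non-constant term of depth ≤ k is some function symbol applied to depth-≤(k−1) arguments, giving N_k = 4 + N_{k-1} + N_{k-1}^2.
N_0 = 4
N_1 = 4 + 4 + 4^2 = 24

24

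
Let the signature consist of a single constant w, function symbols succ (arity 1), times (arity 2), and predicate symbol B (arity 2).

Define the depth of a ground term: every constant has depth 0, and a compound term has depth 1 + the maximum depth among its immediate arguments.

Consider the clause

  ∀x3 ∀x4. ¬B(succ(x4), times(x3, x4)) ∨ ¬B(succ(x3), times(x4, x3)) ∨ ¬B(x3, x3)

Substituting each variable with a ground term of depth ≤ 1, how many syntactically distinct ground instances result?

9

Ground terms of depth ≤ 1:
  Let N_k = |{terms of depth ≤ k}|. Then N_0 = 1 and N_k = 1 + N_{k-1} + N_{k-1}^2 for k ≥ 1 (one summand per function symbol, arity giving the exponent).
  N_0 = 1
  N_1 = 1 + 1 + 1^2 = 3
  Explicitly: w, succ(w), times(w, w).
So there are 3 ground terms available for substitution.
Each of x3, x4 ranges independently over the available ground terms, and distinct assignments produce distinct instances.
Number of ground instances = 3^2 = 9.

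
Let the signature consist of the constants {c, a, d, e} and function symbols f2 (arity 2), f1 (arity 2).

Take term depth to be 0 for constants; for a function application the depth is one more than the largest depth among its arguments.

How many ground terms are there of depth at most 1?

Let N_k = |{terms of depth ≤ k}|. Then N_0 = 4 and N_k = 4 + N_{k-1}^2 + N_{k-1}^2 for k ≥ 1 (one summand per function symbol, arity giving the exponent).
N_0 = 4
N_1 = 4 + 4^2 + 4^2 = 36

36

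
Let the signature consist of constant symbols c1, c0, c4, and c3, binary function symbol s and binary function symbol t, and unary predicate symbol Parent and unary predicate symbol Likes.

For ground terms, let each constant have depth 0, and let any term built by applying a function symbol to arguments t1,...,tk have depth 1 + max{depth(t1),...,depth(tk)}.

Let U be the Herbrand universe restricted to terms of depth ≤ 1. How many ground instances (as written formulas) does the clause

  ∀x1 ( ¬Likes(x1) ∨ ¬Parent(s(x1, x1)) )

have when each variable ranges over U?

Ground terms of depth ≤ 1:
  Count level by level. With function symbols s/2, t/2, the terms of depth ≤ k are the 4 constants together with each function applied to depth-≤(k−1) tuples, so N_k = 4 + N_{k-1}^2 + N_{k-1}^2.
  N_0 = 4
  N_1 = 4 + 4^2 + 4^2 = 36
So there are 36 ground terms available for substitution.
The clause has 1 distinct variable (x1), which appears in the body. In the free term algebra distinct substitutions yield syntactically distinct ground instances.
Number of ground instances = 36.

36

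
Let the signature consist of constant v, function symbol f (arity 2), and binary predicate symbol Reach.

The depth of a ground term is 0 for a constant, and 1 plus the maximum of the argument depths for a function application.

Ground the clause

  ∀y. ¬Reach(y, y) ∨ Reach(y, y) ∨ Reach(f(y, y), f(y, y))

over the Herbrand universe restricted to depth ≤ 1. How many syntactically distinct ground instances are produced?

Ground terms of depth ≤ 1:
  If N_k denotes the number of depth-≤k ground terms, the 1 constant gives N_0 = 1, and each function symbol of arity r contributes N_{k-1}^r new terms at level k: N_k = 1 + N_{k-1}^2.
  N_0 = 1
  N_1 = 1 + 1^2 = 2
So there are 2 ground terms available for substitution.
The variable y ranges independently over the available ground terms, and distinct assignments produce distinct instances.
Number of ground instances = 2.

2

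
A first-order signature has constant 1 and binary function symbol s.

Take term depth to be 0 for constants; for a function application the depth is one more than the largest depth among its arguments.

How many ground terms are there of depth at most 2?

If N_k denotes the number of depth-≤k ground terms, the 1 constant gives N_0 = 1, and each function symbol of arity r contributes N_{k-1}^r new terms at level k: N_k = 1 + N_{k-1}^2.
N_0 = 1
N_1 = 1 + 1^2 = 2
N_2 = 1 + 2^2 = 5

5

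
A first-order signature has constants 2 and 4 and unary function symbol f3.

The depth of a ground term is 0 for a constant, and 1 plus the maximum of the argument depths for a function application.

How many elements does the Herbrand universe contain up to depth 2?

6

Let N_k count ground terms of depth at most k. Each non-constant term of depth ≤ k is some function symbol applied to depth-≤(k−1) arguments, giving N_k = 2 + N_{k-1}.
N_0 = 2
N_1 = 2 + 2 = 4
N_2 = 2 + 4 = 6
Explicitly: 2, 4, f3(2), f3(4), f3(f3(2)), f3(f3(4)).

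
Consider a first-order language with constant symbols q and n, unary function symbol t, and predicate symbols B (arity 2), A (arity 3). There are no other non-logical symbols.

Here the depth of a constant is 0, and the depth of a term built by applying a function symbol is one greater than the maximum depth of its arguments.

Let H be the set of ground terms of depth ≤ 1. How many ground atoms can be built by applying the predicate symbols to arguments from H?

First count ground terms of depth ≤ 1.
Let N_k count ground terms of depth at most k. Each non-constant term of depth ≤ k is some function symbol applied to depth-≤(k−1) arguments, giving N_k = 2 + N_{k-1}.
N_0 = 2
N_1 = 2 + 2 = 4
Explicitly: q, n, t(q), t(n).
So |H| = 4.
For each predicate symbol, the number of ground atoms is |H| raised to its arity; summing:
  B: 4^2 = 16;  A: 4^3 = 64
Total ground atoms: 16 + 64 = 80.

80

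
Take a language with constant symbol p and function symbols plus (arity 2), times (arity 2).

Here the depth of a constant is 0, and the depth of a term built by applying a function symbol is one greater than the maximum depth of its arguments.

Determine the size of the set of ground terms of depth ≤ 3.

Let N_k count ground terms of depth at most k. Each non-constant term of depth ≤ k is some function symbol applied to depth-≤(k−1) arguments, giving N_k = 1 + N_{k-1}^2 + N_{k-1}^2.
N_0 = 1
N_1 = 1 + 1^2 + 1^2 = 3
N_2 = 1 + 3^2 + 3^2 = 19
N_3 = 1 + 19^2 + 19^2 = 723

723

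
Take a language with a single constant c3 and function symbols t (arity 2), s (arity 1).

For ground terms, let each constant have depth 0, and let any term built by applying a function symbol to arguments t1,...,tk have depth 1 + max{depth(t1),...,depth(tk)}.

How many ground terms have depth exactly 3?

170

If N_k denotes the number of depth-≤k ground terms, the 1 constant gives N_0 = 1, and each function symbol of arity r contributes N_{k-1}^r new terms at level k: N_k = 1 + N_{k-1}^2 + N_{k-1}.
N_0 = 1
N_1 = 1 + 1^2 + 1 = 3
N_2 = 1 + 3^2 + 3 = 13
N_3 = 1 + 13^2 + 13 = 183
Terms of depth exactly 3: N_3 − N_2 = 183 − 13 = 170.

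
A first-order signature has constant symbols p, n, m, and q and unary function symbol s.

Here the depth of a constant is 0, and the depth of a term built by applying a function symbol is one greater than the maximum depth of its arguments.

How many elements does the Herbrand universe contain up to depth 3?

Let N_k = |{terms of depth ≤ k}|. Then N_0 = 4 and N_k = 4 + N_{k-1} for k ≥ 1 (one summand per function symbol, arity giving the exponent).
N_0 = 4
N_1 = 4 + 4 = 8
N_2 = 4 + 8 = 12
N_3 = 4 + 12 = 16

16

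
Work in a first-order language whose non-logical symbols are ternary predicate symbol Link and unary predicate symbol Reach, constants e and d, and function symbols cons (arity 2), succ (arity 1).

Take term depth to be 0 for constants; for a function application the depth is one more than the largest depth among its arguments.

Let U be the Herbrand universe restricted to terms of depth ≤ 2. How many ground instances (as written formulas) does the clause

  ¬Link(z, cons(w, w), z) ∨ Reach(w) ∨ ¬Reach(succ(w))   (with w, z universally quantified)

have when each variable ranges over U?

5476

Ground terms of depth ≤ 2:
  Let N_k count ground terms of depth at most k. Each non-constant term of depth ≤ k is some function symbol applied to depth-≤(k−1) arguments, giving N_k = 2 + N_{k-1}^2 + N_{k-1}.
  N_0 = 2
  N_1 = 2 + 2^2 + 2 = 8
  N_2 = 2 + 8^2 + 8 = 74
So there are 74 ground terms available for substitution.
Each of w, z ranges independently over the available ground terms, and distinct assignments produce distinct instances.
Number of ground instances = 74^2 = 5476.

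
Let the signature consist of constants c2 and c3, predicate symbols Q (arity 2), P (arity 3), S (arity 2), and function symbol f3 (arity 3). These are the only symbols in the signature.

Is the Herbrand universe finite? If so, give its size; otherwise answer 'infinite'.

infinite

The signature has at least one function symbol (f3, arity 3) and at least one constant (c2).
Iterating f3 gives infinitely many distinct ground terms: c2, f3(c2, c2, c2), f3(f3(c2, c2, c2), f3(c2, c2, c2), f3(c2, c2, c2)), ...
So the Herbrand universe is infinite.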